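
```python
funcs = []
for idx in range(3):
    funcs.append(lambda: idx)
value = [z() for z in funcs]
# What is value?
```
[2, 2, 2]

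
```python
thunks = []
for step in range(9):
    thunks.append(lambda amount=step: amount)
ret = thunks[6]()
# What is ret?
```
6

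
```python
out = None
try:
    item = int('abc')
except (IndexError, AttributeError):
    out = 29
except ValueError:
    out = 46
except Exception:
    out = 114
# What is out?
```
46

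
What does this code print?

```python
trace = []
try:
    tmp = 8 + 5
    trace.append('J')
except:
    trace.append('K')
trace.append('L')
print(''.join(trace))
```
JL

No exception, try block completes normally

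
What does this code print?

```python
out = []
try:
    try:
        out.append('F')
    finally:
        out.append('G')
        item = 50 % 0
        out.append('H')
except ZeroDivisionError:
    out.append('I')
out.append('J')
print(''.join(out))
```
FGIJ

Exception in inner finally caught by outer except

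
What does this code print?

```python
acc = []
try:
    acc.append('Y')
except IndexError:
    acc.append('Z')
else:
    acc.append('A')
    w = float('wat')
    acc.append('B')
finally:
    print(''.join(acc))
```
YA

Try succeeds, else appends 'A', ValueError in else is uncaught, finally prints before exception propagates ('B' never appended)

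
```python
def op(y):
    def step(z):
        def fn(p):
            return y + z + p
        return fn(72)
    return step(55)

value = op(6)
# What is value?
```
133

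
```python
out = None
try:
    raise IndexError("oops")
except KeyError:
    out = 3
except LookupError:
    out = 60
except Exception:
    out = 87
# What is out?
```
60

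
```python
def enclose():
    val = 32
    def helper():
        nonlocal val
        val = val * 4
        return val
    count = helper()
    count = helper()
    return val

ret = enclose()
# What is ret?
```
512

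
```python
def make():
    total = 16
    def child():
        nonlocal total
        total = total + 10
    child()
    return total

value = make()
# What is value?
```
26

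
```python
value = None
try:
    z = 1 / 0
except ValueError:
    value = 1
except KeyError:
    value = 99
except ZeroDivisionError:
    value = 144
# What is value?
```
144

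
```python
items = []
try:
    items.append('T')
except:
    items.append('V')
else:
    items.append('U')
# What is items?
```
['T', 'U']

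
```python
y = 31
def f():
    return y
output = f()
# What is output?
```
31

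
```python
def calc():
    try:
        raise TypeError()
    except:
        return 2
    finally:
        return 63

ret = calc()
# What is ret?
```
63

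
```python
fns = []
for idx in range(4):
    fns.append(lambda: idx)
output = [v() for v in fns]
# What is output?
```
[3, 3, 3, 3]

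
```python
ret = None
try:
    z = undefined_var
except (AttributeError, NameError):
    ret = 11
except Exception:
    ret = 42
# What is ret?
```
11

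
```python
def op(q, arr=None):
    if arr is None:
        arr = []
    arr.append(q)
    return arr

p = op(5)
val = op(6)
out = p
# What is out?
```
[5]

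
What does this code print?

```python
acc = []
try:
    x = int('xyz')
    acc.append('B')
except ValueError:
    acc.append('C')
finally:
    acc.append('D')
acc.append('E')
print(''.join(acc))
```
CDE

finally always runs, even after exception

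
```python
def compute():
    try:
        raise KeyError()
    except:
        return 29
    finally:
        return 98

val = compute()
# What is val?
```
98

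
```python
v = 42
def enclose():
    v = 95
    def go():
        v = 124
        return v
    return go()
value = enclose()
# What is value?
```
124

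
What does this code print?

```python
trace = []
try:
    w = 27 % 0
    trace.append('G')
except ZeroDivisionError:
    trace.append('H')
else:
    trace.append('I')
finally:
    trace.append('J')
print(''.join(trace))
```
HJ

Exception: except runs, else skipped, finally runs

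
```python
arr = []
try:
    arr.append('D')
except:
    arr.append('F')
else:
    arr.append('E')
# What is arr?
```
['D', 'E']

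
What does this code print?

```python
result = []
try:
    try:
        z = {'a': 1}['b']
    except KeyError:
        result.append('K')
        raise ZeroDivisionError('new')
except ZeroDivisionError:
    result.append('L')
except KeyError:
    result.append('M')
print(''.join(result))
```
KL

New ZeroDivisionError raised, caught by outer ZeroDivisionError handler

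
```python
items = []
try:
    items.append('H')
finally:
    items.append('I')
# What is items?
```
['H', 'I']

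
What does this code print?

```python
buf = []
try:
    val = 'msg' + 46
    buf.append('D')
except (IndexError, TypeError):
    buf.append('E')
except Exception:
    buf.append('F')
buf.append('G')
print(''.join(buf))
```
EG

TypeError matches tuple containing it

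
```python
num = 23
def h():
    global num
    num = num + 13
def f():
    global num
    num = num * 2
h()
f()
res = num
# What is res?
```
72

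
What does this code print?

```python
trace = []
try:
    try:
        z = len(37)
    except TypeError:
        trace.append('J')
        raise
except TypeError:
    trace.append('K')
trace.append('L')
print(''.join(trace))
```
JKL

raise without argument re-raises current exception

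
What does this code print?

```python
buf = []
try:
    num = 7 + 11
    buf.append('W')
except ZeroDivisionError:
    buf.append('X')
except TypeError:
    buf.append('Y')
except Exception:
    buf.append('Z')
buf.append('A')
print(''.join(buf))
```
WA

No exception, try block completes normally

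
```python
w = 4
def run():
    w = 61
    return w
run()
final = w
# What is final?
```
4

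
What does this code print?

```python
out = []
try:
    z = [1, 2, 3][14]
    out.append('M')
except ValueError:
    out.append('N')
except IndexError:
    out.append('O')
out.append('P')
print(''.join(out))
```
OP

IndexError is caught by its specific handler, not ValueError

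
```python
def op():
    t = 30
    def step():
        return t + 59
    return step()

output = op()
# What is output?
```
89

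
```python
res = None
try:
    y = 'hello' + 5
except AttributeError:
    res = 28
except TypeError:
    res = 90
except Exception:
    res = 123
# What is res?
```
90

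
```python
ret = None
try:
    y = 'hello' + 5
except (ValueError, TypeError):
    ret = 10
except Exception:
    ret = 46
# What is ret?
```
10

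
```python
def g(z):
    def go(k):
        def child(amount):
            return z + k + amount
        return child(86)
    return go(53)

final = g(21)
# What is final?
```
160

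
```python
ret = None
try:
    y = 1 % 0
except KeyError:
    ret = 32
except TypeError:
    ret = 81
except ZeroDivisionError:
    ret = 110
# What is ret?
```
110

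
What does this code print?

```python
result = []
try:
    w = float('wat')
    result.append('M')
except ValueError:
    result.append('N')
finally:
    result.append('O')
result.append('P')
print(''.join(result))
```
NOP

finally always runs, even after exception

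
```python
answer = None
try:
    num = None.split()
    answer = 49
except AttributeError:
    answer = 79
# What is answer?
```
79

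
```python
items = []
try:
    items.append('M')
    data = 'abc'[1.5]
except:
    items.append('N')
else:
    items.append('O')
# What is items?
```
['M', 'N']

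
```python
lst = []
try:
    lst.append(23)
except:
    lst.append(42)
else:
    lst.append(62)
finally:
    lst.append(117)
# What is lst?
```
[23, 62, 117]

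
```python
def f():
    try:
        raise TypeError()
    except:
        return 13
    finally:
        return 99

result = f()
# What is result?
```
99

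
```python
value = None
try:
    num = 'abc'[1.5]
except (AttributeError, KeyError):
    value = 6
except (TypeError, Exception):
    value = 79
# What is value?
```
79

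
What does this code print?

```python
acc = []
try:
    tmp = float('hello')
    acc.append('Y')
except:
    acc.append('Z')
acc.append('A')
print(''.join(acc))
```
ZA

Exception raised in try, caught by bare except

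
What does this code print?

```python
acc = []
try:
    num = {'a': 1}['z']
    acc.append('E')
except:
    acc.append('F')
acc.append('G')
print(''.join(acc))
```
FG

Exception raised in try, caught by bare except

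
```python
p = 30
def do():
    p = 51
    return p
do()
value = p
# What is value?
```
30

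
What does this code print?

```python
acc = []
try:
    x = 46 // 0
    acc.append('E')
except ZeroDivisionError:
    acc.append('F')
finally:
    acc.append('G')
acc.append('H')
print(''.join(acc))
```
FGH

finally always runs, even after exception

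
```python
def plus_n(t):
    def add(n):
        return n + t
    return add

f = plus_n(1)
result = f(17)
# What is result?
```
18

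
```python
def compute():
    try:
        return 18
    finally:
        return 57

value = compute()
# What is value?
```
57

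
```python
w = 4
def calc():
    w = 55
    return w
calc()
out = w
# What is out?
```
4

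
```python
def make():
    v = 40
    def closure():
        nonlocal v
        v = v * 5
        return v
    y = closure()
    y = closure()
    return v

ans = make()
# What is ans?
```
1000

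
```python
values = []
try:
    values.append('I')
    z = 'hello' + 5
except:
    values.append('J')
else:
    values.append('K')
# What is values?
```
['I', 'J']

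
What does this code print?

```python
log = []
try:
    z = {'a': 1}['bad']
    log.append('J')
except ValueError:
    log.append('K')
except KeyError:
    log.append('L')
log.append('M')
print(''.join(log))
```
LM

KeyError is caught by its specific handler, not ValueError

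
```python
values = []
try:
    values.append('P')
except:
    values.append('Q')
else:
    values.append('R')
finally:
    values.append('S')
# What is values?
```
['P', 'R', 'S']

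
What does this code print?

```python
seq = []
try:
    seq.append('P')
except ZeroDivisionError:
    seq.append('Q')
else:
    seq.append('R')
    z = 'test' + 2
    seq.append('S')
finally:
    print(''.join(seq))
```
PR

Try succeeds, else appends 'R', TypeError in else is uncaught, finally prints before exception propagates ('S' never appended)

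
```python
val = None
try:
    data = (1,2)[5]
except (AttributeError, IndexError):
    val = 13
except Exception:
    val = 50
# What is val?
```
13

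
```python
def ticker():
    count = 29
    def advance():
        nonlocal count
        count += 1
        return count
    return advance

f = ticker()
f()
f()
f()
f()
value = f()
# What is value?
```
34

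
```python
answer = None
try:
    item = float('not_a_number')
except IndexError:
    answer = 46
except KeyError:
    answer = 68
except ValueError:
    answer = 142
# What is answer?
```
142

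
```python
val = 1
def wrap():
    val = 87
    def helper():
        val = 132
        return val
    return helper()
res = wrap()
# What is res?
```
132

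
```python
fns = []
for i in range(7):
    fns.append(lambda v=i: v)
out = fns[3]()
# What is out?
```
3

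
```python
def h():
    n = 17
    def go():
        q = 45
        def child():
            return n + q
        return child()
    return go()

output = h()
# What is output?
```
62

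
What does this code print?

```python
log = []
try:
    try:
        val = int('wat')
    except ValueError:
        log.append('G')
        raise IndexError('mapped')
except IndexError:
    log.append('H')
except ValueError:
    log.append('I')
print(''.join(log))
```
GH

New IndexError raised, caught by outer IndexError handler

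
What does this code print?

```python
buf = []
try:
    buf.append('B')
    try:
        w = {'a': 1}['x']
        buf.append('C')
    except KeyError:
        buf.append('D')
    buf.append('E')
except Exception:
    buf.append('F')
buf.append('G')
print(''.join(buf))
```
BDEG

Inner exception caught by inner handler, outer continues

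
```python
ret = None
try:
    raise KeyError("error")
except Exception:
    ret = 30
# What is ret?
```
30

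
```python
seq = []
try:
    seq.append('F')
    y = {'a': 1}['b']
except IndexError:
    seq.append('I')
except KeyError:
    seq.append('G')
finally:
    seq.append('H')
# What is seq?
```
['F', 'G', 'H']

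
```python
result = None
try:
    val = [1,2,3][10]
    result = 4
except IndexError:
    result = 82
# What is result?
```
82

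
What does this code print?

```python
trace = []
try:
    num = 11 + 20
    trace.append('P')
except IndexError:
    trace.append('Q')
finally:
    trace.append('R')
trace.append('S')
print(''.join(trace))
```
PRS

finally runs after normal execution too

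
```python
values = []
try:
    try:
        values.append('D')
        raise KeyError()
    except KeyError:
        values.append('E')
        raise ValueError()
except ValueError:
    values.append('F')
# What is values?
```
['D', 'E', 'F']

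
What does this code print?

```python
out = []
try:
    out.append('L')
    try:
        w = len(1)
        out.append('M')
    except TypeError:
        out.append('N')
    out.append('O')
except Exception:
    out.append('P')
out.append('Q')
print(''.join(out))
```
LNOQ

Inner exception caught by inner handler, outer continues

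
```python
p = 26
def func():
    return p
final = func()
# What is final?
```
26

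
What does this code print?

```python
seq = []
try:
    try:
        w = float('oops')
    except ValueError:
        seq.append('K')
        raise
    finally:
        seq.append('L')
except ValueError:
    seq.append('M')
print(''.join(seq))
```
KLM

finally runs before re-raised exception propagates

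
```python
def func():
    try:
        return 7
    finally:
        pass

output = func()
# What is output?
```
7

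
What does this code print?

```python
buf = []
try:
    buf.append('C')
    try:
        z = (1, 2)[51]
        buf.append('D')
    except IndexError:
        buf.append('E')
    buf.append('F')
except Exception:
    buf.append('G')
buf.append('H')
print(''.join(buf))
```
CEFH

Inner exception caught by inner handler, outer continues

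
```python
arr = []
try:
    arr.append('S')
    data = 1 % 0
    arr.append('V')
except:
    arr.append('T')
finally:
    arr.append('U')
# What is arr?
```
['S', 'T', 'U']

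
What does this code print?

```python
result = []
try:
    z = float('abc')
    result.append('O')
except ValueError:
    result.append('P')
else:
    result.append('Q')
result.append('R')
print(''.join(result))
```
PR

else block skipped when exception is caught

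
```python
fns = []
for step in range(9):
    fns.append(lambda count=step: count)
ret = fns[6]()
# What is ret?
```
6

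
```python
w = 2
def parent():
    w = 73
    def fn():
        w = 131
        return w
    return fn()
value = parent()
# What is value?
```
131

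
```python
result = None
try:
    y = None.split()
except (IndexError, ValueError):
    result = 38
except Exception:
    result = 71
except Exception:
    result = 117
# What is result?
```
71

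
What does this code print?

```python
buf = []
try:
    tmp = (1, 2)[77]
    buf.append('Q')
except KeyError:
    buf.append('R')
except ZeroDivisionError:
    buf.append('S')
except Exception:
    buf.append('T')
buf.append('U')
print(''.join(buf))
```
TU

IndexError not specifically caught, falls to Exception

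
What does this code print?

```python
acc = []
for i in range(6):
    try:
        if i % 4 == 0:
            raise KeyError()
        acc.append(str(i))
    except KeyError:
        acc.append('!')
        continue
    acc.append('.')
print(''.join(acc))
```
!1.2.3.!5.

continue in except skips rest of loop body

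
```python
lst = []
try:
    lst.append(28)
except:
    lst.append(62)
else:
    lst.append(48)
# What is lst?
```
[28, 48]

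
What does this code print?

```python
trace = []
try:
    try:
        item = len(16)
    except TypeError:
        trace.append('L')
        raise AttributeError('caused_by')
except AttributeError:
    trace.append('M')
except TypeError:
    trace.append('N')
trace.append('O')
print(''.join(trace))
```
LMO

AttributeError raised and caught, original TypeError not re-raised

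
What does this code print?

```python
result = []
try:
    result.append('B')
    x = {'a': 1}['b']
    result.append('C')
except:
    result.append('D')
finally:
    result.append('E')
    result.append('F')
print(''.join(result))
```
BDEF

Code before exception runs, then except, then all of finally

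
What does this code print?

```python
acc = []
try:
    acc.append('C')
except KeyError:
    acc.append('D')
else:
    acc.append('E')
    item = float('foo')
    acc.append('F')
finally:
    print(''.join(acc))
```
CE

Try succeeds, else appends 'E', ValueError in else is uncaught, finally prints before exception propagates ('F' never appended)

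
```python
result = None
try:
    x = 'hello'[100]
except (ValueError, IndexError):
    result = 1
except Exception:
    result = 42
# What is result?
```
1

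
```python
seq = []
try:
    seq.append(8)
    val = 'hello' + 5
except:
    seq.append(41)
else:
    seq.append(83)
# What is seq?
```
[8, 41]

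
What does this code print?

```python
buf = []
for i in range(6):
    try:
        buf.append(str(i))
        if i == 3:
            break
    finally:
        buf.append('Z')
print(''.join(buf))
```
0Z1Z2Z3Z

finally runs even when breaking out of loop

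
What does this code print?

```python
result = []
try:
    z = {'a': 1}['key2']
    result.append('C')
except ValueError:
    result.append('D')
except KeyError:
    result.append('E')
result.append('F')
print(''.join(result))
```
EF

KeyError is caught by its specific handler, not ValueError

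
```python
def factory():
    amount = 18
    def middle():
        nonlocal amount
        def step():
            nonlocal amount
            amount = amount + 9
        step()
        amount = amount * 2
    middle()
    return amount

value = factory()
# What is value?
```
54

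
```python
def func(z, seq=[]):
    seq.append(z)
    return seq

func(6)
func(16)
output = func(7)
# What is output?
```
[6, 16, 7]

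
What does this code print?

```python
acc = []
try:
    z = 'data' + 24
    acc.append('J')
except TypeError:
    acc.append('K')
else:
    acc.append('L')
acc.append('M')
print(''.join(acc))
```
KM

else block skipped when exception is caught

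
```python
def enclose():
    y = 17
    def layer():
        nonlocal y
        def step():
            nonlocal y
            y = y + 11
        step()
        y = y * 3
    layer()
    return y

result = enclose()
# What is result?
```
84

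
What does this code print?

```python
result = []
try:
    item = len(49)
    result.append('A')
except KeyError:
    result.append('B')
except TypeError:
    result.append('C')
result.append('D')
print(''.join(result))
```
CD

TypeError is caught by its specific handler, not KeyError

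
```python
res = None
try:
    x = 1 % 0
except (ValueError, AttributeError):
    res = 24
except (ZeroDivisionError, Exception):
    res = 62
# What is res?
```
62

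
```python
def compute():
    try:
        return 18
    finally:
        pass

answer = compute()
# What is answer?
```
18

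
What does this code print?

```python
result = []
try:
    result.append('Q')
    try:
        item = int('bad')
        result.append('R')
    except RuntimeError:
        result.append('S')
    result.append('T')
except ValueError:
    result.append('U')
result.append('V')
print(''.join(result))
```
QUV

Inner handler doesn't match, propagates to outer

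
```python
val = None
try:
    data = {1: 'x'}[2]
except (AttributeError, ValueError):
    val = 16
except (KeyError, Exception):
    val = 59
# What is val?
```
59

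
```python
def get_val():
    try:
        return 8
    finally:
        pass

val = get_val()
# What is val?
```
8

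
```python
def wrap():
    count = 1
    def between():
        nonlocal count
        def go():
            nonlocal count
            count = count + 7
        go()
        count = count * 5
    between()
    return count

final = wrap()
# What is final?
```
40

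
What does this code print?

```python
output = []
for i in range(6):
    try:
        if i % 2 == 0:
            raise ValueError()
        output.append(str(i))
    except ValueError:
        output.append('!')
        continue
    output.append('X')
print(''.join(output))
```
!1X!3X!5X

continue in except skips rest of loop body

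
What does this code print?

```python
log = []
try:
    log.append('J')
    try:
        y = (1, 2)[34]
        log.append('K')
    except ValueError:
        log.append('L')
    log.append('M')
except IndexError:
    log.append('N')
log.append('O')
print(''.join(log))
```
JNO

Inner handler doesn't match, propagates to outer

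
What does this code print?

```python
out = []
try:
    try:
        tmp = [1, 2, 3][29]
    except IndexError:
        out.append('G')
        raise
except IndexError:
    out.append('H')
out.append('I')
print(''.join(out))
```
GHI

raise without argument re-raises current exception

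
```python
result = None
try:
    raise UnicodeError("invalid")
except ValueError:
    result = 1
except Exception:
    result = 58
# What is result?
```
1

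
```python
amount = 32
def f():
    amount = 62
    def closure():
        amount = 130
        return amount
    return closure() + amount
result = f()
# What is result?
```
192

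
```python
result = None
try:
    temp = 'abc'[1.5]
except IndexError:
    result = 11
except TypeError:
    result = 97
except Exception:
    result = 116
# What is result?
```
97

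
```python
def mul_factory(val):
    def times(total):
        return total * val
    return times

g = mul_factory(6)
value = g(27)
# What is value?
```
162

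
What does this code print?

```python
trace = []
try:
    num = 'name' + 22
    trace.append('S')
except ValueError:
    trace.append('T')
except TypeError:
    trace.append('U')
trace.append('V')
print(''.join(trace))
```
UV

TypeError is caught by its specific handler, not ValueError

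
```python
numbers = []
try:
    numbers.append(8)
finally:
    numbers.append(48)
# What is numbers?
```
[8, 48]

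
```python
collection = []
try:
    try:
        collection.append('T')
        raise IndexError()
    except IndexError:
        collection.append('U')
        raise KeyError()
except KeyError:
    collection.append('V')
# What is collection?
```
['T', 'U', 'V']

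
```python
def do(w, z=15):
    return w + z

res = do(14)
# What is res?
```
29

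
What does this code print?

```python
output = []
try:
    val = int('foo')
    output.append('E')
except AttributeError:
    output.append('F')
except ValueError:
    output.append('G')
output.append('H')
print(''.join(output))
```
GH

ValueError is caught by its specific handler, not AttributeError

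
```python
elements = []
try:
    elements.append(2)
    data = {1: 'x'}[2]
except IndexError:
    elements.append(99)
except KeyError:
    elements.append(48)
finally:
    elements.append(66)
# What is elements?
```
[2, 48, 66]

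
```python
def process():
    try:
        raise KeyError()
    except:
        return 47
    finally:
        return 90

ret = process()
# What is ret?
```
90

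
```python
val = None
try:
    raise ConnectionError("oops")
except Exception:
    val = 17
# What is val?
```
17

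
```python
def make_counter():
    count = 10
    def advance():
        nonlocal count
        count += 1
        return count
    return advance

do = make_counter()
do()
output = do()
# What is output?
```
12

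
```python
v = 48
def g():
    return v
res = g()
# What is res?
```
48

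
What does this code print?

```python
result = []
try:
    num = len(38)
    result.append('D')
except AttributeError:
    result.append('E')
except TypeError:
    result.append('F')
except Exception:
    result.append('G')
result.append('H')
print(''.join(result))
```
FH

TypeError matches before generic Exception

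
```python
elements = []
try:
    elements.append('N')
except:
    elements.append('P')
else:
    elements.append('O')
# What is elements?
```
['N', 'O']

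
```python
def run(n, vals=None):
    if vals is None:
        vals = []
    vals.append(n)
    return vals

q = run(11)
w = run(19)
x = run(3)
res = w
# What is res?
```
[19]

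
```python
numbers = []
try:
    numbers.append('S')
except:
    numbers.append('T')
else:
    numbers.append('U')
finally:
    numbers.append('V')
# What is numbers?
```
['S', 'U', 'V']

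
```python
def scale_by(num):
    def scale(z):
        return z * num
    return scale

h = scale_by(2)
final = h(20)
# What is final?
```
40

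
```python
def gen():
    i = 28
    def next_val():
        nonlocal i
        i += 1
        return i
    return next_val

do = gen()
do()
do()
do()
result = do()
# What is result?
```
32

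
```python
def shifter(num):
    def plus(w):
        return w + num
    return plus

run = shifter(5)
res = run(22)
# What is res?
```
27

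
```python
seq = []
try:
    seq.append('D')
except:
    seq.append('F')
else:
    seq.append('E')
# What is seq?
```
['D', 'E']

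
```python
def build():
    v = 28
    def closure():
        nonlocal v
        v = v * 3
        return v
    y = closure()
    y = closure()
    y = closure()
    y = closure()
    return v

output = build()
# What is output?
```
2268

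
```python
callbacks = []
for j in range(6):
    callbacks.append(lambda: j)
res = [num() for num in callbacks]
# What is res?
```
[5, 5, 5, 5, 5, 5]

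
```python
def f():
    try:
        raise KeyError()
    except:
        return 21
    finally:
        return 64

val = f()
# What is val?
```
64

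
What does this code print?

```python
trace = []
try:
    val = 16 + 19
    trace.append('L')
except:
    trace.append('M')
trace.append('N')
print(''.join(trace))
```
LN

No exception, try block completes normally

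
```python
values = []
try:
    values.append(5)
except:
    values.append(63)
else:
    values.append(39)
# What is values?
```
[5, 39]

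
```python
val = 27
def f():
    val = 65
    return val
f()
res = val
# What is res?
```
27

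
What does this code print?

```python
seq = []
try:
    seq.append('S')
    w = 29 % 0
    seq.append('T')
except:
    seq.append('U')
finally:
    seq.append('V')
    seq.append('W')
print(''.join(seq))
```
SUVW

Code before exception runs, then except, then all of finally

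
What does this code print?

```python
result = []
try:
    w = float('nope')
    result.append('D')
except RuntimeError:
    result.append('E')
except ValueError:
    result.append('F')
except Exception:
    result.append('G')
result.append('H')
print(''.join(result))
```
FH

ValueError matches before generic Exception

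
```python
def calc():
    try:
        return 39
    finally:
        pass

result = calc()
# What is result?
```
39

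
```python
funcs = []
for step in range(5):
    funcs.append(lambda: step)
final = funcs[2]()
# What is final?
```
4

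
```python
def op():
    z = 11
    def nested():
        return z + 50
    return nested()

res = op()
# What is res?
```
61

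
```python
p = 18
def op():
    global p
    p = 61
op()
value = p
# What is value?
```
61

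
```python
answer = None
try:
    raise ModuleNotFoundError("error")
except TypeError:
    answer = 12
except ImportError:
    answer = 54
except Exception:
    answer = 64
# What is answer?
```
54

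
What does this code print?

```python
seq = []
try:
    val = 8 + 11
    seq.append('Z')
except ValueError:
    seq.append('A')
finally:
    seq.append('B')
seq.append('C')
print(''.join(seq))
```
ZBC

finally runs after normal execution too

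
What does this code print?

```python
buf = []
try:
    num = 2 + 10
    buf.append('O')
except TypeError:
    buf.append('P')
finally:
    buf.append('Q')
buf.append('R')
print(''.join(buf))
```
OQR

finally runs after normal execution too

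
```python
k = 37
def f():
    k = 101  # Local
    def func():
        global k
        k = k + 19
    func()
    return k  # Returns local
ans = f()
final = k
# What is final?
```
56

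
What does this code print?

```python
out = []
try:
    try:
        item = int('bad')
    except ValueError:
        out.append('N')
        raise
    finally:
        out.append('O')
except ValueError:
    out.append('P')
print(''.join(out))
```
NOP

finally runs before re-raised exception propagates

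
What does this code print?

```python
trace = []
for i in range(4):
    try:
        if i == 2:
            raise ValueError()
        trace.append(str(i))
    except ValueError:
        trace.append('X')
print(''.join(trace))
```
01X3

Exception on i=2 caught, loop continues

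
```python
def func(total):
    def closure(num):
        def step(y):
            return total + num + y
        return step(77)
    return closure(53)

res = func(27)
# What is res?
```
157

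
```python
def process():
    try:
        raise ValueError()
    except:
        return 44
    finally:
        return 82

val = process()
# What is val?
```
82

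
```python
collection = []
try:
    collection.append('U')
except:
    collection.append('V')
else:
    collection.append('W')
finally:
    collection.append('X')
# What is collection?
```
['U', 'W', 'X']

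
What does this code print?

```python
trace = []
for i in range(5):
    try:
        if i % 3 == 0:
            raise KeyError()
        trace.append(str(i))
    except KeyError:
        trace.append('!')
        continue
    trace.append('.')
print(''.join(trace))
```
!1.2.!4.

continue in except skips rest of loop body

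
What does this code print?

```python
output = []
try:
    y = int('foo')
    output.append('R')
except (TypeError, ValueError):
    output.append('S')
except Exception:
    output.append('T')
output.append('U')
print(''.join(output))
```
SU

ValueError matches tuple containing it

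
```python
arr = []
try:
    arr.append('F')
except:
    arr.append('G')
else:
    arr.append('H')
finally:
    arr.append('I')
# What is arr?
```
['F', 'H', 'I']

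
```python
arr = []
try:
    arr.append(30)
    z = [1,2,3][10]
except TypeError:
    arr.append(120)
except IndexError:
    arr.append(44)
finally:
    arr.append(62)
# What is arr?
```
[30, 44, 62]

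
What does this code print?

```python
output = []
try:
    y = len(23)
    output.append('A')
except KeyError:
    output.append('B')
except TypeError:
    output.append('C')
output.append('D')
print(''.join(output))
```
CD

TypeError is caught by its specific handler, not KeyError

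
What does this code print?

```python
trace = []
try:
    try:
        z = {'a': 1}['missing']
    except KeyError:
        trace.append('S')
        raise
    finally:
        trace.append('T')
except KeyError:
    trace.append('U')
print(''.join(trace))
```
STU

finally runs before re-raised exception propagates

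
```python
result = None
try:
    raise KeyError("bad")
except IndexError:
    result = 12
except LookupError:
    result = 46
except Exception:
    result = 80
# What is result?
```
46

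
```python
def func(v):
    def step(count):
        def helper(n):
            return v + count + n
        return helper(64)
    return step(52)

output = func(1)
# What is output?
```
117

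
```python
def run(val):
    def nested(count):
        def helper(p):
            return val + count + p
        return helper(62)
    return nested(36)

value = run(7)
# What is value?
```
105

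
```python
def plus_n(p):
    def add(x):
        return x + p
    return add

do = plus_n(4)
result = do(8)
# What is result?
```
12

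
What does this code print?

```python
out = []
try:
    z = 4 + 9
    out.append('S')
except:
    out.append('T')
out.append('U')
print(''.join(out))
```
SU

No exception, try block completes normally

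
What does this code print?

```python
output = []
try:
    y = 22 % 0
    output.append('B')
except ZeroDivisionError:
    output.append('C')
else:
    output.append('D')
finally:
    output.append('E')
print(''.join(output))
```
CE

Exception: except runs, else skipped, finally runs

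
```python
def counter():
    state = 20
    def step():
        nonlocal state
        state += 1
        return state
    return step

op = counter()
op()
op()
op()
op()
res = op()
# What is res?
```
25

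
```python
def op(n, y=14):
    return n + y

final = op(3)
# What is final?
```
17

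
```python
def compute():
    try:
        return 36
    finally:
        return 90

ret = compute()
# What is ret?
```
90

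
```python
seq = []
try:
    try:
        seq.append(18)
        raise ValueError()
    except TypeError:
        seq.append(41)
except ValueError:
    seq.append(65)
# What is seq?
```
[18, 65]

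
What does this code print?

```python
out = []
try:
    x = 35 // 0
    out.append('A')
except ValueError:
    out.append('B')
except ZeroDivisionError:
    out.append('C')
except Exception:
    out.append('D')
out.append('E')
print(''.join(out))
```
CE

ZeroDivisionError matches before generic Exception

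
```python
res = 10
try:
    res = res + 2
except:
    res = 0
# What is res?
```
12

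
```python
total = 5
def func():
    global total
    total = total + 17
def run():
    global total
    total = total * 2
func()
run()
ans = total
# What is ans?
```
44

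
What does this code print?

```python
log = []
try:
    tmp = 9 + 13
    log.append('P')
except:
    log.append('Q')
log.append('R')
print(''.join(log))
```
PR

No exception, try block completes normally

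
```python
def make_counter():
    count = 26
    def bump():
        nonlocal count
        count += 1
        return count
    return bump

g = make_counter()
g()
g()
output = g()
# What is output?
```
29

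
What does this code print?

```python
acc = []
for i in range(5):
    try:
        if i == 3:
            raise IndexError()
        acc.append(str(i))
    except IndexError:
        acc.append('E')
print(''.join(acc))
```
012E4

Exception on i=3 caught, loop continues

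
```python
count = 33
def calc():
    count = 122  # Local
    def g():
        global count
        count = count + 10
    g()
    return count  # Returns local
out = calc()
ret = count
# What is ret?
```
43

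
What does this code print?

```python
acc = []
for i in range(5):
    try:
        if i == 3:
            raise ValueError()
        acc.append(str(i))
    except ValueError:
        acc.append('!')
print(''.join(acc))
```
012!4

Exception on i=3 caught, loop continues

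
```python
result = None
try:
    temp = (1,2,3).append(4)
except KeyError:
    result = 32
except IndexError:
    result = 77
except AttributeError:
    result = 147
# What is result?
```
147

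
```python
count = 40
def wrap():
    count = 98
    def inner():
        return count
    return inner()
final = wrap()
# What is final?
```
98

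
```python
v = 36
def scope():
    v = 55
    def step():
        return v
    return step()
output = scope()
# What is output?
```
55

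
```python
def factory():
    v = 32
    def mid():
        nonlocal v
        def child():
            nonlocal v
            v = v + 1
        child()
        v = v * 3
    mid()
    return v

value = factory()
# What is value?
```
99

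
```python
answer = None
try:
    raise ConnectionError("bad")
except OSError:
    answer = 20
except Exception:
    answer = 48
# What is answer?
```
20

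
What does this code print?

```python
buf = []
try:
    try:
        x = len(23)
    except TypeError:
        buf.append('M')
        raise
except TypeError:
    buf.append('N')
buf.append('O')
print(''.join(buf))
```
MNO

raise without argument re-raises current exception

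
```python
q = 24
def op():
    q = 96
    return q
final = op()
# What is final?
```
96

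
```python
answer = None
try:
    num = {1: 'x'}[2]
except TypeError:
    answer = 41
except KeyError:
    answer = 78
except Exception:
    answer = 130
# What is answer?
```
78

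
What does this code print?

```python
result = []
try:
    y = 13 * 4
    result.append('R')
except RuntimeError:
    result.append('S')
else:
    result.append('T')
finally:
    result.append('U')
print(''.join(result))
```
RTU

else runs before finally when no exception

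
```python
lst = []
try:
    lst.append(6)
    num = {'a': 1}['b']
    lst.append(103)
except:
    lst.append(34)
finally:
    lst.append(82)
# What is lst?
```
[6, 34, 82]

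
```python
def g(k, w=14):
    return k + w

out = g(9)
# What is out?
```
23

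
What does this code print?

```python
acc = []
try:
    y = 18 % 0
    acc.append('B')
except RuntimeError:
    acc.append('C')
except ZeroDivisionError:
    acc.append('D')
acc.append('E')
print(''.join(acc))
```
DE

ZeroDivisionError is caught by its specific handler, not RuntimeError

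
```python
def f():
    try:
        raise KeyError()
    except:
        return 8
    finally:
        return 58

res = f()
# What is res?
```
58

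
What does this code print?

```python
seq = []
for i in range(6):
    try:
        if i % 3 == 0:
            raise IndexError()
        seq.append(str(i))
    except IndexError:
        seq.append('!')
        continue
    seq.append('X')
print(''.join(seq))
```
!1X2X!4X5X

continue in except skips rest of loop body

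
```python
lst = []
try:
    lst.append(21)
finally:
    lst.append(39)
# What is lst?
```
[21, 39]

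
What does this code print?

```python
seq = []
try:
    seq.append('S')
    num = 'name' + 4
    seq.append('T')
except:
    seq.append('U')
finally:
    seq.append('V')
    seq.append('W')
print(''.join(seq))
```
SUVW

Code before exception runs, then except, then all of finally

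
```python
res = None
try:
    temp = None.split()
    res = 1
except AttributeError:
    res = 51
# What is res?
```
51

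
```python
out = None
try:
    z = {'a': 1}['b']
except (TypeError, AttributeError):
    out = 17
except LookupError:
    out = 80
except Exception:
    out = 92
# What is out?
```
80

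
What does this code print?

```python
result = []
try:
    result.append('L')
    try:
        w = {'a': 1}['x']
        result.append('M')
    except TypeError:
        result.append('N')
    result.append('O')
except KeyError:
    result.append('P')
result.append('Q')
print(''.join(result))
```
LPQ

Inner handler doesn't match, propagates to outer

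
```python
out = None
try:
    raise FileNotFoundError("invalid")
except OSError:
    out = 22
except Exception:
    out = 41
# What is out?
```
22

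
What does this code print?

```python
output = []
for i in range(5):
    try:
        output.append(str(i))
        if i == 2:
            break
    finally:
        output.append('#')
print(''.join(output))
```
0#1#2#

finally runs even when breaking out of loop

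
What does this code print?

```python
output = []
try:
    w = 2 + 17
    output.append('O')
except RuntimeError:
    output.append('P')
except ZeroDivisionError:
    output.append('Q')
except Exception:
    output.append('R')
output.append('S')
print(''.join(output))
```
OS

No exception, try block completes normally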